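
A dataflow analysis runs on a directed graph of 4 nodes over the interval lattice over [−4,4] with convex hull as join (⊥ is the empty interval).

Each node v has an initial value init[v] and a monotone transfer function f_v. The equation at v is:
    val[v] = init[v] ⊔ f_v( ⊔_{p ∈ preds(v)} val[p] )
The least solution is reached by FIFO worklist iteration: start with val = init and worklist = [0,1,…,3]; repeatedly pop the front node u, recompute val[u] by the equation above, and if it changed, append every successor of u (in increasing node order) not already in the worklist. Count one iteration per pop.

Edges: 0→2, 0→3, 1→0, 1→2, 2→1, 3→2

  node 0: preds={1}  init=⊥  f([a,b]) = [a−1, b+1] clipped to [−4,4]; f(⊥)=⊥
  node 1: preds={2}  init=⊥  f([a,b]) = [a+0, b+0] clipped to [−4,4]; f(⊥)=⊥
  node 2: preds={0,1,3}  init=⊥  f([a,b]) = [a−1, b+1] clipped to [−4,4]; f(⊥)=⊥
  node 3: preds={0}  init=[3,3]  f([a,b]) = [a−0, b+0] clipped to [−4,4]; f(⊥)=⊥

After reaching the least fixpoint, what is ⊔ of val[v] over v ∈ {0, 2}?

Worklist (28 pops):
  #1 pop 0: in=⊥ → ⊥ (no change)
  #2 pop 1: in=⊥ → ⊥ (no change)
  #3 pop 2: in=[3,3] → [2,4] (was ⊥); enqueue [1]
  #4 pop 3: in=⊥ → [3,3] (no change)
  #5 pop 1: in=[2,4] → [2,4] (was ⊥); enqueue [0,2]
  #6 pop 0: in=[2,4] → [1,4] (was ⊥); enqueue [3]
  #7 pop 2: in=[1,4] → [0,4] (was [2,4]); enqueue [1]
  #8 pop 3: in=[1,4] → [1,4] (was [3,3]); enqueue [2]
  #9 pop 1: in=[0,4] → [0,4] (was [2,4]); enqueue [0]
  #10 pop 2: in=[0,4] → [-1,4] (was [0,4]); enqueue [1]
  #11 pop 0: in=[0,4] → [-1,4] (was [1,4]); enqueue [2,3]
  #12 pop 1: in=[-1,4] → [-1,4] (was [0,4]); enqueue [0]
  #13 pop 2: in=[-1,4] → [-2,4] (was [-1,4]); enqueue [1]
  #14 pop 3: in=[-1,4] → [-1,4] (was [1,4]); enqueue [2]
  #15 pop 0: in=[-1,4] → [-2,4] (was [-1,4]); enqueue [3]
  #16 pop 1: in=[-2,4] → [-2,4] (was [-1,4]); enqueue [0]
  #17 pop 2: in=[-2,4] → [-3,4] (was [-2,4]); enqueue [1]
  #18 pop 3: in=[-2,4] → [-2,4] (was [-1,4]); enqueue [2]
  #19 pop 0: in=[-2,4] → [-3,4] (was [-2,4]); enqueue [3]
  #20 pop 1: in=[-3,4] → [-3,4] (was [-2,4]); enqueue [0]
  #21 pop 2: in=[-3,4] → [-4,4] (was [-3,4]); enqueue [1]
  #22 pop 3: in=[-3,4] → [-3,4] (was [-2,4]); enqueue [2]
  #23 pop 0: in=[-3,4] → [-4,4] (was [-3,4]); enqueue [3]
  #24 pop 1: in=[-4,4] → [-4,4] (was [-3,4]); enqueue [0]
  #25 pop 2: in=[-4,4] → [-4,4] (no change)
  #26 pop 3: in=[-4,4] → [-4,4] (was [-3,4]); enqueue [2]
  #27 pop 0: in=[-4,4] → [-4,4] (no change)
  #28 pop 2: in=[-4,4] → [-4,4] (no change)

Fixpoint:
  val[0] = [-4,4]
  val[1] = [-4,4]
  val[2] = [-4,4]
  val[3] = [-4,4]

[-4,4]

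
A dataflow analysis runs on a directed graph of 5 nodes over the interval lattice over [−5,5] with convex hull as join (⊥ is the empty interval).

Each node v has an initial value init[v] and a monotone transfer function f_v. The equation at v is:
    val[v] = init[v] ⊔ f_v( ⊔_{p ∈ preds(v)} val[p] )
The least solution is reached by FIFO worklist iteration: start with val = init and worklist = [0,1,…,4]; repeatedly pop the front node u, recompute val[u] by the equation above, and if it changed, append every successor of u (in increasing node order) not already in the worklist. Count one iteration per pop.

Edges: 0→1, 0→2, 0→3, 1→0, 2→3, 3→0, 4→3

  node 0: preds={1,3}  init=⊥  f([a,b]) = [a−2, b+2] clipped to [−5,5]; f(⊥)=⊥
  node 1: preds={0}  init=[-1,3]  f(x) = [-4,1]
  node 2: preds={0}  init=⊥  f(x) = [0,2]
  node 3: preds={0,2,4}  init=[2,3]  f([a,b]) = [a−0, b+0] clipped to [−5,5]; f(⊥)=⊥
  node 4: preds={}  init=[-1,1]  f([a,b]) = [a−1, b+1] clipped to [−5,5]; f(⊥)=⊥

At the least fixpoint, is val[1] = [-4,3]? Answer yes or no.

yes

Trace (10 dequeues):
  [1] u=0 | in [-1,3] | out [-3,5] | prev ⊥ | push {}
  [2] u=1 | in [-3,5] | out [-4,3] | prev [-1,3] | push {0}
  [3] u=2 | in [-3,5] | out [0,2] | prev ⊥ | push {}
  [4] u=3 | in [-3,5] | out [-3,5] | prev [2,3] | push {}
  [5] u=4 | in ⊥ | out [-1,1] | ==
  [6] u=0 | in [-4,5] | out [-5,5] | prev [-3,5] | push {1,2,3}
  [7] u=1 | in [-5,5] | out [-4,3] | ==
  [8] u=2 | in [-5,5] | out [0,2] | ==
  [9] u=3 | in [-5,5] | out [-5,5] | prev [-3,5] | push {0}
  [10] u=0 | in [-5,5] | out [-5,5] | ==

Converged values:
  [0] [-5,5]
  [1] [-4,3]
  [2] [0,2]
  [3] [-5,5]
  [4] [-1,1]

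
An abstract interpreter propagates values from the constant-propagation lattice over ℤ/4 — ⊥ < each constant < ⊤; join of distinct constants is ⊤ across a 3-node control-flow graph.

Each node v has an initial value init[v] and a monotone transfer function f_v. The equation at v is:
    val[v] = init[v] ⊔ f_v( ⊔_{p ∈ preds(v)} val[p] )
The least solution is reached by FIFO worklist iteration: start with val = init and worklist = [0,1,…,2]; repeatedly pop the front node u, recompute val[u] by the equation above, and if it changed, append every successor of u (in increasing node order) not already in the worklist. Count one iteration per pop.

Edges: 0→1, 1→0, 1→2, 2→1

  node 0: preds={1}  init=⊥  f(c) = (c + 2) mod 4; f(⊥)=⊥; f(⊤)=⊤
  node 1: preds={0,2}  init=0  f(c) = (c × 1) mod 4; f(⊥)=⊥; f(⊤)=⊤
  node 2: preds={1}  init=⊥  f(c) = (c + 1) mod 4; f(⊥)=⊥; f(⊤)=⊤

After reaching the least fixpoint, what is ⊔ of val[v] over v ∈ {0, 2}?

⊤

Iteration log — 5 steps:
  step 1. node 0  ⊔preds=0  new=2  old=⊥  +wl: 
  step 2. node 1  ⊔preds=2  new=⊤  old=0  +wl: 0
  step 3. node 2  ⊔preds=⊤  new=⊤  old=⊥  +wl: 1
  step 4. node 0  ⊔preds=⊤  new=⊤  old=2  +wl: 
  step 5. node 1  ⊔preds=⊤  new=⊤  stable

Least fixpoint reached:
  node 0: ⊤
  node 1: ⊤
  node 2: ⊤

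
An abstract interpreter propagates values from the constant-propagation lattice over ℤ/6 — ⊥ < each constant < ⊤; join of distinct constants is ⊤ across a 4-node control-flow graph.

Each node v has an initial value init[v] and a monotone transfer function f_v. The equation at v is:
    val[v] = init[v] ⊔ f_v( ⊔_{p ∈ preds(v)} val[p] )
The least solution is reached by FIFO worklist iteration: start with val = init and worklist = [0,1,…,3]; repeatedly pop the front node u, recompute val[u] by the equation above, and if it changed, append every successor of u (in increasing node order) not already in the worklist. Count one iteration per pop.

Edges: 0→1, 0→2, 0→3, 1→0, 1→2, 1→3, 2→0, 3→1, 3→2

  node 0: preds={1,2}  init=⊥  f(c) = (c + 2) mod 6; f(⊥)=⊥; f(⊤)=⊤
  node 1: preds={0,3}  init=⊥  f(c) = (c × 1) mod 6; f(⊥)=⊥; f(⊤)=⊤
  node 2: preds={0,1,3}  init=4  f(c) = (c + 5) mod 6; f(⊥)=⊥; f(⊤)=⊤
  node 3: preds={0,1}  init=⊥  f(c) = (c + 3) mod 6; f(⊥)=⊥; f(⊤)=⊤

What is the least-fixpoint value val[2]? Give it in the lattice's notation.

Worklist (11 pops):
  #1 pop 0: in=4 → 0 (was ⊥); enqueue []
  #2 pop 1: in=0 → 0 (was ⊥); enqueue [0]
  #3 pop 2: in=0 → ⊤ (was 4); enqueue []
  #4 pop 3: in=0 → 3 (was ⊥); enqueue [1,2]
  #5 pop 0: in=⊤ → ⊤ (was 0); enqueue [3]
  #6 pop 1: in=⊤ → ⊤ (was 0); enqueue [0]
  #7 pop 2: in=⊤ → ⊤ (no change)
  #8 pop 3: in=⊤ → ⊤ (was 3); enqueue [1,2]
  #9 pop 0: in=⊤ → ⊤ (no change)
  #10 pop 1: in=⊤ → ⊤ (no change)
  #11 pop 2: in=⊤ → ⊤ (no change)

Fixpoint:
  val[0] = ⊤
  val[1] = ⊤
  val[2] = ⊤
  val[3] = ⊤

⊤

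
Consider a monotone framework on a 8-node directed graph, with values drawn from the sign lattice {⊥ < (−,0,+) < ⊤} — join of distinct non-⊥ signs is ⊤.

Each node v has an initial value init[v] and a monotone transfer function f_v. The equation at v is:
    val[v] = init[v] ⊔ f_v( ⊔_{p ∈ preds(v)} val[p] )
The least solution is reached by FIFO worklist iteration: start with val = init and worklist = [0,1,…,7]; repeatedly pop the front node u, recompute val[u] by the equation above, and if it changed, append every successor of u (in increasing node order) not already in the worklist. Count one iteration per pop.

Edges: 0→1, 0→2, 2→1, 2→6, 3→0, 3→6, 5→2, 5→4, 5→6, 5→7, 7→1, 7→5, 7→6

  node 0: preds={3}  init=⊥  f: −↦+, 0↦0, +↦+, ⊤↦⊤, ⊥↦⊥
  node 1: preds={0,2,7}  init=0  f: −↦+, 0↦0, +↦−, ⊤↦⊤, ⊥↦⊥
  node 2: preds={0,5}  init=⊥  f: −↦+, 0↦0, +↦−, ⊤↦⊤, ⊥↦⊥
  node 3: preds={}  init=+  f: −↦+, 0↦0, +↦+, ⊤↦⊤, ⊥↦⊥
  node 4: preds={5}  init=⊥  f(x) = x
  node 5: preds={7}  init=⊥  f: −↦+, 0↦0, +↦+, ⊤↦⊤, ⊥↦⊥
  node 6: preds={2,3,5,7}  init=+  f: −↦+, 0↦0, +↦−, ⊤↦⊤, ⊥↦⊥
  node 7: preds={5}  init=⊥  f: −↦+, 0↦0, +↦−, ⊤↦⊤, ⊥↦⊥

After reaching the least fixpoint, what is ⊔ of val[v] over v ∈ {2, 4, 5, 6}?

⊤

Trace (9 dequeues):
  [1] u=0 | in + | out + | prev ⊥ | push {}
  [2] u=1 | in + | out ⊤ | prev 0 | push {}
  [3] u=2 | in + | out − | prev ⊥ | push {1}
  [4] u=3 | in ⊥ | out + | ==
  [5] u=4 | in ⊥ | out ⊥ | ==
  [6] u=5 | in ⊥ | out ⊥ | ==
  [7] u=6 | in ⊤ | out ⊤ | prev + | push {}
  [8] u=7 | in ⊥ | out ⊥ | ==
  [9] u=1 | in ⊤ | out ⊤ | ==

Converged values:
  [0] +
  [1] ⊤
  [2] −
  [3] +
  [4] ⊥
  [5] ⊥
  [6] ⊤
  [7] ⊥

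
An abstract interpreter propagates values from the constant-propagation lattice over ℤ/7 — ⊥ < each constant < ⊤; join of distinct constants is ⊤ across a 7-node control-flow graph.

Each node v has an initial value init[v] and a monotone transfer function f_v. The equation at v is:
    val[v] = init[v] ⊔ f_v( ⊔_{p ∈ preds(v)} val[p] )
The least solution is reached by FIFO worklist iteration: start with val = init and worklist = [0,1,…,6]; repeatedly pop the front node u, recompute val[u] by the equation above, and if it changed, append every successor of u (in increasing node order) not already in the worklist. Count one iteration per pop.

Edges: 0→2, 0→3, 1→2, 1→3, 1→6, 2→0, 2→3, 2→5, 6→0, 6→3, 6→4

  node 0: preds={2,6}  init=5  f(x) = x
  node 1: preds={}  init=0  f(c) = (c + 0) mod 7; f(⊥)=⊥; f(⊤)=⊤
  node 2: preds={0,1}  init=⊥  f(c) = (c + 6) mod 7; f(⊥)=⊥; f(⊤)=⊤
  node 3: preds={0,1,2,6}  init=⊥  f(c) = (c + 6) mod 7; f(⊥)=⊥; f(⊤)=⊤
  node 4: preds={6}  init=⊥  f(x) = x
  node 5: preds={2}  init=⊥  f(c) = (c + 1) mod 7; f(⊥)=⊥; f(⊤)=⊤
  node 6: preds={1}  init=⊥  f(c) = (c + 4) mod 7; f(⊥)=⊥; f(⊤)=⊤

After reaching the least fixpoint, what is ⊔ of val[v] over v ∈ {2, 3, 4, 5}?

Iteration log — 11 steps:
  step 1. node 0  ⊔preds=⊥  new=5  stable
  step 2. node 1  ⊔preds=⊥  new=0  stable
  step 3. node 2  ⊔preds=⊤  new=⊤  old=⊥  +wl: 0
  step 4. node 3  ⊔preds=⊤  new=⊤  old=⊥  +wl: 
  step 5. node 4  ⊔preds=⊥  new=⊥  stable
  step 6. node 5  ⊔preds=⊤  new=⊤  old=⊥  +wl: 
  step 7. node 6  ⊔preds=0  new=4  old=⊥  +wl: 3,4
  step 8. node 0  ⊔preds=⊤  new=⊤  old=5  +wl: 2
  step 9. node 3  ⊔preds=⊤  new=⊤  stable
  step 10. node 4  ⊔preds=4  new=4  old=⊥  +wl: 
  step 11. node 2  ⊔preds=⊤  new=⊤  stable

Least fixpoint reached:
  node 0: ⊤
  node 1: 0
  node 2: ⊤
  node 3: ⊤
  node 4: 4
  node 5: ⊤
  node 6: 4

⊤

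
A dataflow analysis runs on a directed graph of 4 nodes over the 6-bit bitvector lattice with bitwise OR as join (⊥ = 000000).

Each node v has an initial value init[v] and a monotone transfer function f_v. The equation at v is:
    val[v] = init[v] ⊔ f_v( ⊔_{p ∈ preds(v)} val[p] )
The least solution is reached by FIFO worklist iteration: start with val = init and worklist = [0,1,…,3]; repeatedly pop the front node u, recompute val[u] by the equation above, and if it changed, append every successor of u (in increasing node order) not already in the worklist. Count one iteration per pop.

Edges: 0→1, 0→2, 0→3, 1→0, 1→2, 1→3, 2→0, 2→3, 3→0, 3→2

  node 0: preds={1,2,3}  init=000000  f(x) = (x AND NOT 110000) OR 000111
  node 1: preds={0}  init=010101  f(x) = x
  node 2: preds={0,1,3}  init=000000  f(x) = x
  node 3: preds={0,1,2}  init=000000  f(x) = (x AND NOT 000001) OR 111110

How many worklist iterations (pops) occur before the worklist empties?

Trace (10 dequeues):
  [1] u=0 | in 010101 | out 000111 | prev 000000 | push {}
  [2] u=1 | in 000111 | out 010111 | prev 010101 | push {0}
  [3] u=2 | in 010111 | out 010111 | prev 000000 | push {}
  [4] u=3 | in 010111 | out 111110 | prev 000000 | push {2}
  [5] u=0 | in 111111 | out 001111 | prev 000111 | push {1,3}
  [6] u=2 | in 111111 | out 111111 | prev 010111 | push {0}
  [7] u=1 | in 001111 | out 011111 | prev 010111 | push {2}
  [8] u=3 | in 111111 | out 111110 | ==
  [9] u=0 | in 111111 | out 001111 | ==
  [10] u=2 | in 111111 | out 111111 | ==

Converged values:
  [0] 001111
  [1] 011111
  [2] 111111
  [3] 111110

10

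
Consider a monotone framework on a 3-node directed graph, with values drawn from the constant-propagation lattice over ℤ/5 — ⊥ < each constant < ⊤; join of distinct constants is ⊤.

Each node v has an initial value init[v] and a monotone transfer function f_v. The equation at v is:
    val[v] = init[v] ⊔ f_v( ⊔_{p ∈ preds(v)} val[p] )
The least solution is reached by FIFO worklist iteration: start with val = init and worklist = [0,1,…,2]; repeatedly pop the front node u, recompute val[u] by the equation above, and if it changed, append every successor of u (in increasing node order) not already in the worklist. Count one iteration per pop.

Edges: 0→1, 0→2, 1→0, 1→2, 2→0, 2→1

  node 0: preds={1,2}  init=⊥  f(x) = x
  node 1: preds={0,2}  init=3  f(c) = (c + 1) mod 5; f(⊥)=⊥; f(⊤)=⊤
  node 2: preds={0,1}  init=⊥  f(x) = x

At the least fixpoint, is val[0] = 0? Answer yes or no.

no

Worklist (6 pops):
  #1 pop 0: in=3 → 3 (was ⊥); enqueue []
  #2 pop 1: in=3 → ⊤ (was 3); enqueue [0]
  #3 pop 2: in=⊤ → ⊤ (was ⊥); enqueue [1]
  #4 pop 0: in=⊤ → ⊤ (was 3); enqueue [2]
  #5 pop 1: in=⊤ → ⊤ (no change)
  #6 pop 2: in=⊤ → ⊤ (no change)

Fixpoint:
  val[0] = ⊤
  val[1] = ⊤
  val[2] = ⊤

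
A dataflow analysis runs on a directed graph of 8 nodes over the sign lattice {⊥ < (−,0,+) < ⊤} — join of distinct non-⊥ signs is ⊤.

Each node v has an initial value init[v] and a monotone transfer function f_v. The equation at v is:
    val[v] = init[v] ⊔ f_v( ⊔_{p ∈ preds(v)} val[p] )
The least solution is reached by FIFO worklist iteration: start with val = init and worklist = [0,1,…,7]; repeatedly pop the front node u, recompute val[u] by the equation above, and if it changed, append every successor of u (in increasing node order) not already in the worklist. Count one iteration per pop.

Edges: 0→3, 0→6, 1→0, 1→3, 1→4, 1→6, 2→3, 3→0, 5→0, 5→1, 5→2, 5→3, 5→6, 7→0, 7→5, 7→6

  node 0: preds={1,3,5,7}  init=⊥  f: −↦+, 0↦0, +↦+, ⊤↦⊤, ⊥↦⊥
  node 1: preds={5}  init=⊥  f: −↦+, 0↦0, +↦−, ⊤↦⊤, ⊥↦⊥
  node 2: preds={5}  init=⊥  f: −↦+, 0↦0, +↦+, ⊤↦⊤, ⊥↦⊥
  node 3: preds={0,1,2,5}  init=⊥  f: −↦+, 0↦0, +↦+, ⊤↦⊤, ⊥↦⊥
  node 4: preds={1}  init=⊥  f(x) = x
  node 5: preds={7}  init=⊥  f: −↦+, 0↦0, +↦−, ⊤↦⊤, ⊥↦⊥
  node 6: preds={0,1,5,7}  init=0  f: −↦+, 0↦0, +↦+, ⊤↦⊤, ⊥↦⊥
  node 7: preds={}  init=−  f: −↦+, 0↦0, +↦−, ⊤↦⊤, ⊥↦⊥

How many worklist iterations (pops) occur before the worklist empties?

15

Worklist (15 pops):
  #1 pop 0: in=− → + (was ⊥); enqueue []
  #2 pop 1: in=⊥ → ⊥ (no change)
  #3 pop 2: in=⊥ → ⊥ (no change)
  #4 pop 3: in=+ → + (was ⊥); enqueue [0]
  #5 pop 4: in=⊥ → ⊥ (no change)
  #6 pop 5: in=− → + (was ⊥); enqueue [1,2,3]
  #7 pop 6: in=⊤ → ⊤ (was 0); enqueue []
  #8 pop 7: in=⊥ → − (no change)
  #9 pop 0: in=⊤ → ⊤ (was +); enqueue [6]
  #10 pop 1: in=+ → − (was ⊥); enqueue [0,4]
  #11 pop 2: in=+ → + (was ⊥); enqueue []
  #12 pop 3: in=⊤ → ⊤ (was +); enqueue []
  #13 pop 6: in=⊤ → ⊤ (no change)
  #14 pop 0: in=⊤ → ⊤ (no change)
  #15 pop 4: in=− → − (was ⊥); enqueue []

Fixpoint:
  val[0] = ⊤
  val[1] = −
  val[2] = +
  val[3] = ⊤
  val[4] = −
  val[5] = +
  val[6] = ⊤
  val[7] = −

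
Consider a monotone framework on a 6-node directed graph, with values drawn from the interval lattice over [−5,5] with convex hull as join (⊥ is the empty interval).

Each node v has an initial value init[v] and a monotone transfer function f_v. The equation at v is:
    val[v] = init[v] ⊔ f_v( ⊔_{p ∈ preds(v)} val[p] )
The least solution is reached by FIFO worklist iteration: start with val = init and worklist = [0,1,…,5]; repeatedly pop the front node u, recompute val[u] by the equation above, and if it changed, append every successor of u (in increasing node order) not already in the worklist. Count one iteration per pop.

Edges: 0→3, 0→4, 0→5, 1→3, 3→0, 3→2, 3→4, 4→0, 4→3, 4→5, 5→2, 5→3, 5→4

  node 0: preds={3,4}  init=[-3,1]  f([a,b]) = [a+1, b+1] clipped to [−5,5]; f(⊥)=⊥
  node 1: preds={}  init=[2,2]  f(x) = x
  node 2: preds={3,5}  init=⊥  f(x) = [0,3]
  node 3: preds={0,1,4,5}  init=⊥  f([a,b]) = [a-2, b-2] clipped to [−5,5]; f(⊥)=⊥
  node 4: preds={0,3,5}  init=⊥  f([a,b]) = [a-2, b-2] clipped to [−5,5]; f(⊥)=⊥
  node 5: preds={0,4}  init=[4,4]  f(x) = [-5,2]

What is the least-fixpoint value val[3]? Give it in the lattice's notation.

[-5,2]

Trace (11 dequeues):
  [1] u=0 | in ⊥ | out [-3,1] | ==
  [2] u=1 | in ⊥ | out [2,2] | ==
  [3] u=2 | in [4,4] | out [0,3] | prev ⊥ | push {}
  [4] u=3 | in [-3,4] | out [-5,2] | prev ⊥ | push {0,2}
  [5] u=4 | in [-5,4] | out [-5,2] | prev ⊥ | push {3}
  [6] u=5 | in [-5,2] | out [-5,4] | prev [4,4] | push {4}
  [7] u=0 | in [-5,2] | out [-4,3] | prev [-3,1] | push {5}
  [8] u=2 | in [-5,4] | out [0,3] | ==
  [9] u=3 | in [-5,4] | out [-5,2] | ==
  [10] u=4 | in [-5,4] | out [-5,2] | ==
  [11] u=5 | in [-5,3] | out [-5,4] | ==

Converged values:
  [0] [-4,3]
  [1] [2,2]
  [2] [0,3]
  [3] [-5,2]
  [4] [-5,2]
  [5] [-5,4]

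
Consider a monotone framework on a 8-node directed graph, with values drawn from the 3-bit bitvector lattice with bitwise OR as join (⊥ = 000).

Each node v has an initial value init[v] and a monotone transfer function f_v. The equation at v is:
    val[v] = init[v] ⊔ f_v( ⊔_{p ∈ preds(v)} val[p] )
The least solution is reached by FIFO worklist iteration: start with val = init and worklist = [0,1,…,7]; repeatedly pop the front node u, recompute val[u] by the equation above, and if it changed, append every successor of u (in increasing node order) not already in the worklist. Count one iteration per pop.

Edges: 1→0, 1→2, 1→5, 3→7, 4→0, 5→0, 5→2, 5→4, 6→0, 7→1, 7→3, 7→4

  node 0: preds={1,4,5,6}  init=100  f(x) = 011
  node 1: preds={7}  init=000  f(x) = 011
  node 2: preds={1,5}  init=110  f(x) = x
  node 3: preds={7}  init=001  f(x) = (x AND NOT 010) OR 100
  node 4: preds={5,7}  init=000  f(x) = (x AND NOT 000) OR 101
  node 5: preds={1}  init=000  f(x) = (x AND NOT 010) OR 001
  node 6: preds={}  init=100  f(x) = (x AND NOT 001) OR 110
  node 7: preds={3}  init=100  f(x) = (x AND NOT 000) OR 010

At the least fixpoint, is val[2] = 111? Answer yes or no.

yes

Trace (14 dequeues):
  [1] u=0 | in 100 | out 111 | prev 100 | push {}
  [2] u=1 | in 100 | out 011 | prev 000 | push {0}
  [3] u=2 | in 011 | out 111 | prev 110 | push {}
  [4] u=3 | in 100 | out 101 | prev 001 | push {}
  [5] u=4 | in 100 | out 101 | prev 000 | push {}
  [6] u=5 | in 011 | out 001 | prev 000 | push {2,4}
  [7] u=6 | in 000 | out 110 | prev 100 | push {}
  [8] u=7 | in 101 | out 111 | prev 100 | push {1,3}
  [9] u=0 | in 111 | out 111 | ==
  [10] u=2 | in 011 | out 111 | ==
  [11] u=4 | in 111 | out 111 | prev 101 | push {0}
  [12] u=1 | in 111 | out 011 | ==
  [13] u=3 | in 111 | out 101 | ==
  [14] u=0 | in 111 | out 111 | ==

Converged values:
  [0] 111
  [1] 011
  [2] 111
  [3] 101
  [4] 111
  [5] 001
  [6] 110
  [7] 111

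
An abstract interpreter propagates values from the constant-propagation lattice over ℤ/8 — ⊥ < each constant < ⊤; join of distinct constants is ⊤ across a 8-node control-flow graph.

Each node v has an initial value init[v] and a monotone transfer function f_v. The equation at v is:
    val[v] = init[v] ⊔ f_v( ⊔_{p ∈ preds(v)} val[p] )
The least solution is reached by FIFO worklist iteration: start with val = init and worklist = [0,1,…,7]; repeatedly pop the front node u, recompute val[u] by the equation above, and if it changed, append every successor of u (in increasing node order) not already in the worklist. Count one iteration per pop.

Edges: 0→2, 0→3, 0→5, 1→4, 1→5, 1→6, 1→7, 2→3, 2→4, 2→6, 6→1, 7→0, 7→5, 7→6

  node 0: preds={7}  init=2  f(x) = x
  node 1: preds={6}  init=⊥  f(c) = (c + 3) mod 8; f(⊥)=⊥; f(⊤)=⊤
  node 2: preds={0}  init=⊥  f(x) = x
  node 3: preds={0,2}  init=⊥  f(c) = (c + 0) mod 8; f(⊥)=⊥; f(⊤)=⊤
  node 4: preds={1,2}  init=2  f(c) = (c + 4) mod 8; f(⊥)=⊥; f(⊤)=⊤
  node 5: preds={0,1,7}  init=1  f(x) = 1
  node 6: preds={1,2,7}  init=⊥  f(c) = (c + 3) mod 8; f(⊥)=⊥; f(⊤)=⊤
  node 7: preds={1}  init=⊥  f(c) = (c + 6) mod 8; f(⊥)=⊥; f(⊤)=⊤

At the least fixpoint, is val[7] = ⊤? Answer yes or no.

Trace (25 dequeues):
  [1] u=0 | in ⊥ | out 2 | ==
  [2] u=1 | in ⊥ | out ⊥ | ==
  [3] u=2 | in 2 | out 2 | prev ⊥ | push {}
  [4] u=3 | in 2 | out 2 | prev ⊥ | push {}
  [5] u=4 | in 2 | out ⊤ | prev 2 | push {}
  [6] u=5 | in 2 | out 1 | ==
  [7] u=6 | in 2 | out 5 | prev ⊥ | push {1}
  [8] u=7 | in ⊥ | out ⊥ | ==
  [9] u=1 | in 5 | out 0 | prev ⊥ | push {4,5,6,7}
  [10] u=4 | in ⊤ | out ⊤ | ==
  [11] u=5 | in ⊤ | out 1 | ==
  [12] u=6 | in ⊤ | out ⊤ | prev 5 | push {1}
  [13] u=7 | in 0 | out 6 | prev ⊥ | push {0,5,6}
  [14] u=1 | in ⊤ | out ⊤ | prev 0 | push {4,7}
  [15] u=0 | in 6 | out ⊤ | prev 2 | push {2,3}
  [16] u=5 | in ⊤ | out 1 | ==
  [17] u=6 | in ⊤ | out ⊤ | ==
  [18] u=4 | in ⊤ | out ⊤ | ==
  [19] u=7 | in ⊤ | out ⊤ | prev 6 | push {0,5,6}
  [20] u=2 | in ⊤ | out ⊤ | prev 2 | push {4}
  [21] u=3 | in ⊤ | out ⊤ | prev 2 | push {}
  [22] u=0 | in ⊤ | out ⊤ | ==
  [23] u=5 | in ⊤ | out 1 | ==
  [24] u=6 | in ⊤ | out ⊤ | ==
  [25] u=4 | in ⊤ | out ⊤ | ==

Converged values:
  [0] ⊤
  [1] ⊤
  [2] ⊤
  [3] ⊤
  [4] ⊤
  [5] 1
  [6] ⊤
  [7] ⊤

yes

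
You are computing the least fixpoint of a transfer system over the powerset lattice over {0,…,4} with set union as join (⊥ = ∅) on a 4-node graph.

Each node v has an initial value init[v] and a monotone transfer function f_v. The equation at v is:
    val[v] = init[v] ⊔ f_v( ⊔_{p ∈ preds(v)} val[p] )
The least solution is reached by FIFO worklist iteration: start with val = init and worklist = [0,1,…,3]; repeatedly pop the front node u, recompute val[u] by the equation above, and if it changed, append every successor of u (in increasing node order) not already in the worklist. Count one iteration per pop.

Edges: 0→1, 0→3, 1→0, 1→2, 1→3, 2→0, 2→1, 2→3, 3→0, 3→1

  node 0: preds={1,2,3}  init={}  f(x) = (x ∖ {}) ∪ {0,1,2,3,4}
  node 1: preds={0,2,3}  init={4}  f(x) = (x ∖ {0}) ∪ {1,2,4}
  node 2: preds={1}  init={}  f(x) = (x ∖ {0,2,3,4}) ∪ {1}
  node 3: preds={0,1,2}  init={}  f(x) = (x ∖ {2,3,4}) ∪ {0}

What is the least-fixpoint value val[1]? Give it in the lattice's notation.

{1,2,3,4}

Iteration log — 6 steps:
  step 1. node 0  ⊔preds={4}  new={0,1,2,3,4}  old={}  +wl: 
  step 2. node 1  ⊔preds={0,1,2,3,4}  new={1,2,3,4}  old={4}  +wl: 0
  step 3. node 2  ⊔preds={1,2,3,4}  new={1}  old={}  +wl: 1
  step 4. node 3  ⊔preds={0,1,2,3,4}  new={0,1}  old={}  +wl: 
  step 5. node 0  ⊔preds={0,1,2,3,4}  new={0,1,2,3,4}  stable
  step 6. node 1  ⊔preds={0,1,2,3,4}  new={1,2,3,4}  stable

Least fixpoint reached:
  node 0: {0,1,2,3,4}
  node 1: {1,2,3,4}
  node 2: {1}
  node 3: {0,1}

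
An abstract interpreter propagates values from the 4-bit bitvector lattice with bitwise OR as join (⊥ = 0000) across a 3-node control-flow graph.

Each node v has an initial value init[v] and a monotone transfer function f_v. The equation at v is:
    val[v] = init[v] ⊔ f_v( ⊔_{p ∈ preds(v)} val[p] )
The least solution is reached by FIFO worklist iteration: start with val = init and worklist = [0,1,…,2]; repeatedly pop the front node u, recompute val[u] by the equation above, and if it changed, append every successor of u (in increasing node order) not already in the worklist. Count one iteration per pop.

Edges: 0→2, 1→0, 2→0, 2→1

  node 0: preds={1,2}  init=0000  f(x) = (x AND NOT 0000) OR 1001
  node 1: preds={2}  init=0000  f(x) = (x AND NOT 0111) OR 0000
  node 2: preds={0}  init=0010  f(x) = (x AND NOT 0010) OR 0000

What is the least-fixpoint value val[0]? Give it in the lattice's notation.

1011

Trace (6 dequeues):
  [1] u=0 | in 0010 | out 1011 | prev 0000 | push {}
  [2] u=1 | in 0010 | out 0000 | ==
  [3] u=2 | in 1011 | out 1011 | prev 0010 | push {0,1}
  [4] u=0 | in 1011 | out 1011 | ==
  [5] u=1 | in 1011 | out 1000 | prev 0000 | push {0}
  [6] u=0 | in 1011 | out 1011 | ==

Converged values:
  [0] 1011
  [1] 1000
  [2] 1011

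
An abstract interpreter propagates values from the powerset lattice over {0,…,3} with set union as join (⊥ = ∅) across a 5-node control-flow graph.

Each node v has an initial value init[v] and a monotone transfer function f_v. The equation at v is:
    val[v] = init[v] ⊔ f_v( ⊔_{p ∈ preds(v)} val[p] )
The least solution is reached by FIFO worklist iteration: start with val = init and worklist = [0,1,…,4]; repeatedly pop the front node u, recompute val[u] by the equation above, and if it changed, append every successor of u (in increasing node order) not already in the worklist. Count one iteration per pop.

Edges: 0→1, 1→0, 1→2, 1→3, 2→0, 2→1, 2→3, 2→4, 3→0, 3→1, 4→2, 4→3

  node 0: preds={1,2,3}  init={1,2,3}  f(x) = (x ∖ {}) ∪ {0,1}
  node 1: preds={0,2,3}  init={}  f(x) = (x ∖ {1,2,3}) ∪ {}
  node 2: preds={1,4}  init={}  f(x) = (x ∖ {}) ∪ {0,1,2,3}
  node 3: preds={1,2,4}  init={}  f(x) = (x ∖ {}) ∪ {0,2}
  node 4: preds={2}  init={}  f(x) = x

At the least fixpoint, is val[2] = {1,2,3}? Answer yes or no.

Trace (9 dequeues):
  [1] u=0 | in {} | out {0,1,2,3} | prev {1,2,3} | push {}
  [2] u=1 | in {0,1,2,3} | out {0} | prev {} | push {0}
  [3] u=2 | in {0} | out {0,1,2,3} | prev {} | push {1}
  [4] u=3 | in {0,1,2,3} | out {0,1,2,3} | prev {} | push {}
  [5] u=4 | in {0,1,2,3} | out {0,1,2,3} | prev {} | push {2,3}
  [6] u=0 | in {0,1,2,3} | out {0,1,2,3} | ==
  [7] u=1 | in {0,1,2,3} | out {0} | ==
  [8] u=2 | in {0,1,2,3} | out {0,1,2,3} | ==
  [9] u=3 | in {0,1,2,3} | out {0,1,2,3} | ==

Converged values:
  [0] {0,1,2,3}
  [1] {0}
  [2] {0,1,2,3}
  [3] {0,1,2,3}
  [4] {0,1,2,3}

no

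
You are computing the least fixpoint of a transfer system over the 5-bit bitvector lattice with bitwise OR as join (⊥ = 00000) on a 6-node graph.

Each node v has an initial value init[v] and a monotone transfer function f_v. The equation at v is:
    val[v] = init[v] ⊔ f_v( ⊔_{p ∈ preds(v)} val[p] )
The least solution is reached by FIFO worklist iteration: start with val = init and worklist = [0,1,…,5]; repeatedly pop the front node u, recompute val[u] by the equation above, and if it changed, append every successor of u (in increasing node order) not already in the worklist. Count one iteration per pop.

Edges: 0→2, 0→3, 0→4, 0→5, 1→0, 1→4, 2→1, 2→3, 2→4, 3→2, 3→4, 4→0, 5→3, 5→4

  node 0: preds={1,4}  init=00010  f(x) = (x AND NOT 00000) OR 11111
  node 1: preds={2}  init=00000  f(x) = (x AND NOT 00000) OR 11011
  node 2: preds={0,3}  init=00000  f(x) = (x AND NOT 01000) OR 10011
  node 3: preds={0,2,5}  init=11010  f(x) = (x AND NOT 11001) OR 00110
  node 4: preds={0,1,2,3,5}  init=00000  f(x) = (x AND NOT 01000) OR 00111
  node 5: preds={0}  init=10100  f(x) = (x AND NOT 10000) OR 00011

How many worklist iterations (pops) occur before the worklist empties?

12

Trace (12 dequeues):
  [1] u=0 | in 00000 | out 11111 | prev 00010 | push {}
  [2] u=1 | in 00000 | out 11011 | prev 00000 | push {0}
  [3] u=2 | in 11111 | out 10111 | prev 00000 | push {1}
  [4] u=3 | in 11111 | out 11110 | prev 11010 | push {2}
  [5] u=4 | in 11111 | out 10111 | prev 00000 | push {}
  [6] u=5 | in 11111 | out 11111 | prev 10100 | push {3,4}
  [7] u=0 | in 11111 | out 11111 | ==
  [8] u=1 | in 10111 | out 11111 | prev 11011 | push {0}
  [9] u=2 | in 11111 | out 10111 | ==
  [10] u=3 | in 11111 | out 11110 | ==
  [11] u=4 | in 11111 | out 10111 | ==
  [12] u=0 | in 11111 | out 11111 | ==

Converged values:
  [0] 11111
  [1] 11111
  [2] 10111
  [3] 11110
  [4] 10111
  [5] 11111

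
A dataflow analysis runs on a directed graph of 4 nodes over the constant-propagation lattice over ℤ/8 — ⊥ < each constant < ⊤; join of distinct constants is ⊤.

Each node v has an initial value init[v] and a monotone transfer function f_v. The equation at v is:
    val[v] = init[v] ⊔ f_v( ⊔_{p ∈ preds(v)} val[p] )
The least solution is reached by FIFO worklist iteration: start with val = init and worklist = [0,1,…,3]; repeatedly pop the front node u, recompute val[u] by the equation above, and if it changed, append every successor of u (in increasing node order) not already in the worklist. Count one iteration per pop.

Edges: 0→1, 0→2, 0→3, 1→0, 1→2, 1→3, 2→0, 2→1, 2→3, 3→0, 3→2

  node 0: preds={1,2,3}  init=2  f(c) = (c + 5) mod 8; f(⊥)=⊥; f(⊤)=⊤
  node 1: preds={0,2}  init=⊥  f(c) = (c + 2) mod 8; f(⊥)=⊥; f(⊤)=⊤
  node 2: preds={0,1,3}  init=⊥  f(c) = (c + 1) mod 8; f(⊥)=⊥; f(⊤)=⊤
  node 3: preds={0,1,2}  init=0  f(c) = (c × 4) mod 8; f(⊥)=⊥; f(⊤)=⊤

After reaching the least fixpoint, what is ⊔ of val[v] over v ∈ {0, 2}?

Iteration log — 7 steps:
  step 1. node 0  ⊔preds=0  new=⊤  old=2  +wl: 
  step 2. node 1  ⊔preds=⊤  new=⊤  old=⊥  +wl: 0
  step 3. node 2  ⊔preds=⊤  new=⊤  old=⊥  +wl: 1
  step 4. node 3  ⊔preds=⊤  new=⊤  old=0  +wl: 2
  step 5. node 0  ⊔preds=⊤  new=⊤  stable
  step 6. node 1  ⊔preds=⊤  new=⊤  stable
  step 7. node 2  ⊔preds=⊤  new=⊤  stable

Least fixpoint reached:
  node 0: ⊤
  node 1: ⊤
  node 2: ⊤
  node 3: ⊤

⊤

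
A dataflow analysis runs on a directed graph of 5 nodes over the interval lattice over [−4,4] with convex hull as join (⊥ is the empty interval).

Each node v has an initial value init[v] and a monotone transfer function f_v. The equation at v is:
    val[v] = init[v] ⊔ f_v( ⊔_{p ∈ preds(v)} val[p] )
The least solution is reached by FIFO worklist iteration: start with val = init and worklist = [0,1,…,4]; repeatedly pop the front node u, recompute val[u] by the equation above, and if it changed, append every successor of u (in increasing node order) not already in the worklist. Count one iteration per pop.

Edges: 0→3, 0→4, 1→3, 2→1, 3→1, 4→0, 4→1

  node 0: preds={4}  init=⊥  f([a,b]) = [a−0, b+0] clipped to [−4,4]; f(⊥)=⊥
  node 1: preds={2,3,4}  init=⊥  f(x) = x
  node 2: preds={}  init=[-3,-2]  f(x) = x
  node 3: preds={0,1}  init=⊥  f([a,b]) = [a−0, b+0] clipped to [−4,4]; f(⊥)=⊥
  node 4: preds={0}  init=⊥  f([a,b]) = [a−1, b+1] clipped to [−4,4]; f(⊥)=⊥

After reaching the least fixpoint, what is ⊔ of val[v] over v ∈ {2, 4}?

[-3,-2]

Iteration log — 6 steps:
  step 1. node 0  ⊔preds=⊥  new=⊥  stable
  step 2. node 1  ⊔preds=[-3,-2]  new=[-3,-2]  old=⊥  +wl: 
  step 3. node 2  ⊔preds=⊥  new=[-3,-2]  stable
  step 4. node 3  ⊔preds=[-3,-2]  new=[-3,-2]  old=⊥  +wl: 1
  step 5. node 4  ⊔preds=⊥  new=⊥  stable
  step 6. node 1  ⊔preds=[-3,-2]  new=[-3,-2]  stable

Least fixpoint reached:
  node 0: ⊥
  node 1: [-3,-2]
  node 2: [-3,-2]
  node 3: [-3,-2]
  node 4: ⊥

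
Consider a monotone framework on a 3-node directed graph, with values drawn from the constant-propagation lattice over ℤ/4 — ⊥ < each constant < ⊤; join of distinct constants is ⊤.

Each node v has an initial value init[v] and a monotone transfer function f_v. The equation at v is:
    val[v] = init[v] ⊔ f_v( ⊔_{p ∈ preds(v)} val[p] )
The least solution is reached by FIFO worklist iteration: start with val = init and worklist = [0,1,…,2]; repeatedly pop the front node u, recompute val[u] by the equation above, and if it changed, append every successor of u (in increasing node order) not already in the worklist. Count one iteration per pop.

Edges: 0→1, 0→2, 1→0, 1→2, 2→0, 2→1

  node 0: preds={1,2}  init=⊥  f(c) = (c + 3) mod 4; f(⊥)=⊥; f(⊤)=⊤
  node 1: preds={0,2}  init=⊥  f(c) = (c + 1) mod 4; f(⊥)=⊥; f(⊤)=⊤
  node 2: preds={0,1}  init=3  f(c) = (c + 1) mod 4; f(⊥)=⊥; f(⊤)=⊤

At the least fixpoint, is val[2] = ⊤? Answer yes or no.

yes

Trace (6 dequeues):
  [1] u=0 | in 3 | out 2 | prev ⊥ | push {}
  [2] u=1 | in ⊤ | out ⊤ | prev ⊥ | push {0}
  [3] u=2 | in ⊤ | out ⊤ | prev 3 | push {1}
  [4] u=0 | in ⊤ | out ⊤ | prev 2 | push {2}
  [5] u=1 | in ⊤ | out ⊤ | ==
  [6] u=2 | in ⊤ | out ⊤ | ==

Converged values:
  [0] ⊤
  [1] ⊤
  [2] ⊤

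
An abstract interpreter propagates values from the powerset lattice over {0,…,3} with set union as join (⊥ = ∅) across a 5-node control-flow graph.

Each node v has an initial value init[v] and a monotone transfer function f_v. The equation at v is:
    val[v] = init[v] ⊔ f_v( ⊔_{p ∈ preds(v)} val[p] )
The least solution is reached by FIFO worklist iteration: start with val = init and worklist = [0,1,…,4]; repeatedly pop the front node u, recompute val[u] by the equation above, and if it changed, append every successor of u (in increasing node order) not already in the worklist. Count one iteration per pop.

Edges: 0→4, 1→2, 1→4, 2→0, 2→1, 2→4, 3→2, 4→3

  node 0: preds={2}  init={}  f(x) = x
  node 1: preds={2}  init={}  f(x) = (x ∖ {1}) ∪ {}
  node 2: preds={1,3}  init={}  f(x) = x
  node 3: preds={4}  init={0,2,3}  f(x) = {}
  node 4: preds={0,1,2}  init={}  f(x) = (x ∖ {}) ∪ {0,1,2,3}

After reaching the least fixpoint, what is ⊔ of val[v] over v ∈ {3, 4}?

{0,1,2,3}

Trace (10 dequeues):
  [1] u=0 | in {} | out {} | ==
  [2] u=1 | in {} | out {} | ==
  [3] u=2 | in {0,2,3} | out {0,2,3} | prev {} | push {0,1}
  [4] u=3 | in {} | out {0,2,3} | ==
  [5] u=4 | in {0,2,3} | out {0,1,2,3} | prev {} | push {3}
  [6] u=0 | in {0,2,3} | out {0,2,3} | prev {} | push {4}
  [7] u=1 | in {0,2,3} | out {0,2,3} | prev {} | push {2}
  [8] u=3 | in {0,1,2,3} | out {0,2,3} | ==
  [9] u=4 | in {0,2,3} | out {0,1,2,3} | ==
  [10] u=2 | in {0,2,3} | out {0,2,3} | ==

Converged values:
  [0] {0,2,3}
  [1] {0,2,3}
  [2] {0,2,3}
  [3] {0,2,3}
  [4] {0,1,2,3}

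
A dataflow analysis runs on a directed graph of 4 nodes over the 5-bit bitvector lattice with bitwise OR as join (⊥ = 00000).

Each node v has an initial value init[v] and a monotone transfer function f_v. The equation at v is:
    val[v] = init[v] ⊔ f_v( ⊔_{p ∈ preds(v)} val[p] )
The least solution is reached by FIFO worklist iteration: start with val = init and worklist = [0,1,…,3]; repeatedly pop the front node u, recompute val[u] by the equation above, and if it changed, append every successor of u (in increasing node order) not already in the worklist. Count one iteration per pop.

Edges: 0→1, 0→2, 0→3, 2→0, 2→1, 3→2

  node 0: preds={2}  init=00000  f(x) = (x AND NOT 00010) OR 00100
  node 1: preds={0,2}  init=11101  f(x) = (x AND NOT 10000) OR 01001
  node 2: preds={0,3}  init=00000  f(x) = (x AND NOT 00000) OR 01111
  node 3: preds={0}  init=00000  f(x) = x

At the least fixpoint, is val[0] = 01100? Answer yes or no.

no

Iteration log — 9 steps:
  step 1. node 0  ⊔preds=00000  new=00100  old=00000  +wl: 
  step 2. node 1  ⊔preds=00100  new=11101  stable
  step 3. node 2  ⊔preds=00100  new=01111  old=00000  +wl: 0,1
  step 4. node 3  ⊔preds=00100  new=00100  old=00000  +wl: 2
  step 5. node 0  ⊔preds=01111  new=01101  old=00100  +wl: 3
  step 6. node 1  ⊔preds=01111  new=11111  old=11101  +wl: 
  step 7. node 2  ⊔preds=01101  new=01111  stable
  step 8. node 3  ⊔preds=01101  new=01101  old=00100  +wl: 2
  step 9. node 2  ⊔preds=01101  new=01111  stable

Least fixpoint reached:
  node 0: 01101
  node 1: 11111
  node 2: 01111
  node 3: 01101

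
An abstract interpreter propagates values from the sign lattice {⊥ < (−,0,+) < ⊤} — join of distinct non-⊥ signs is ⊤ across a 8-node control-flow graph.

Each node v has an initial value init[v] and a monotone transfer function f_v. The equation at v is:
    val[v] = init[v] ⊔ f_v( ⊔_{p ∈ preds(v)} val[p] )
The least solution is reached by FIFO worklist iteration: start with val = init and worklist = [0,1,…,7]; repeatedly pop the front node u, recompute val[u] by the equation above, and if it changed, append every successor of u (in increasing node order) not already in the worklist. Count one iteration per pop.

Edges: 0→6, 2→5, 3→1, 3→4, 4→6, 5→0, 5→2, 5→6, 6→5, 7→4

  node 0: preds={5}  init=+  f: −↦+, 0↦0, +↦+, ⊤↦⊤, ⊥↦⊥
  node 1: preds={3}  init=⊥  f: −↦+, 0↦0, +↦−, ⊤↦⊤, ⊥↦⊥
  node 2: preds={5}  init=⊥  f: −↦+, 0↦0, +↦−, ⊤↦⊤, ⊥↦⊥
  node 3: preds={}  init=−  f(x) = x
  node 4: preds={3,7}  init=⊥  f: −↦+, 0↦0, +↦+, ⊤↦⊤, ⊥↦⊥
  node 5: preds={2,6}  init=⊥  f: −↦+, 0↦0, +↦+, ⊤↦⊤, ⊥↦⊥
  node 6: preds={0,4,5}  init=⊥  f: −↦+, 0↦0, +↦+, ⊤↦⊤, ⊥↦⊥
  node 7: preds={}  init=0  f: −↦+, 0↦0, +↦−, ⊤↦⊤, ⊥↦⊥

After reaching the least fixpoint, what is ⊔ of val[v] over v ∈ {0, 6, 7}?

⊤

Iteration log — 13 steps:
  step 1. node 0  ⊔preds=⊥  new=+  stable
  step 2. node 1  ⊔preds=−  new=+  old=⊥  +wl: 
  step 3. node 2  ⊔preds=⊥  new=⊥  stable
  step 4. node 3  ⊔preds=⊥  new=−  stable
  step 5. node 4  ⊔preds=⊤  new=⊤  old=⊥  +wl: 
  step 6. node 5  ⊔preds=⊥  new=⊥  stable
  step 7. node 6  ⊔preds=⊤  new=⊤  old=⊥  +wl: 5
  step 8. node 7  ⊔preds=⊥  new=0  stable
  step 9. node 5  ⊔preds=⊤  new=⊤  old=⊥  +wl: 0,2,6
  step 10. node 0  ⊔preds=⊤  new=⊤  old=+  +wl: 
  step 11. node 2  ⊔preds=⊤  new=⊤  old=⊥  +wl: 5
  step 12. node 6  ⊔preds=⊤  new=⊤  stable
  step 13. node 5  ⊔preds=⊤  new=⊤  stable

Least fixpoint reached:
  node 0: ⊤
  node 1: +
  node 2: ⊤
  node 3: −
  node 4: ⊤
  node 5: ⊤
  node 6: ⊤
  node 7: 0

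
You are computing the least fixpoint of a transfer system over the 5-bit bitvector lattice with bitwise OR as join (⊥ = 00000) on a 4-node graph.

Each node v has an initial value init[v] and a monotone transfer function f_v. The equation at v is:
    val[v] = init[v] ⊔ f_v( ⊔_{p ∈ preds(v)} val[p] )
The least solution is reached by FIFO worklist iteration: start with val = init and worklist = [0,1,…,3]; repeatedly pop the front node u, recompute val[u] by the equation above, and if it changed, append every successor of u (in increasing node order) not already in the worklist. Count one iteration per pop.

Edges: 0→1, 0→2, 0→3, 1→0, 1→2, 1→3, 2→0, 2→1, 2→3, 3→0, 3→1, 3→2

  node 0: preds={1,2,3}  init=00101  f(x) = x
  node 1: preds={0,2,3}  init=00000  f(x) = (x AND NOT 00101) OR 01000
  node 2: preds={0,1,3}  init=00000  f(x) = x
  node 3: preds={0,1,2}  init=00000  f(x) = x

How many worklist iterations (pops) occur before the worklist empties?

Worklist (8 pops):
  #1 pop 0: in=00000 → 00101 (no change)
  #2 pop 1: in=00101 → 01000 (was 00000); enqueue [0]
  #3 pop 2: in=01101 → 01101 (was 00000); enqueue [1]
  #4 pop 3: in=01101 → 01101 (was 00000); enqueue [2]
  #5 pop 0: in=01101 → 01101 (was 00101); enqueue [3]
  #6 pop 1: in=01101 → 01000 (no change)
  #7 pop 2: in=01101 → 01101 (no change)
  #8 pop 3: in=01101 → 01101 (no change)

Fixpoint:
  val[0] = 01101
  val[1] = 01000
  val[2] = 01101
  val[3] = 01101

8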